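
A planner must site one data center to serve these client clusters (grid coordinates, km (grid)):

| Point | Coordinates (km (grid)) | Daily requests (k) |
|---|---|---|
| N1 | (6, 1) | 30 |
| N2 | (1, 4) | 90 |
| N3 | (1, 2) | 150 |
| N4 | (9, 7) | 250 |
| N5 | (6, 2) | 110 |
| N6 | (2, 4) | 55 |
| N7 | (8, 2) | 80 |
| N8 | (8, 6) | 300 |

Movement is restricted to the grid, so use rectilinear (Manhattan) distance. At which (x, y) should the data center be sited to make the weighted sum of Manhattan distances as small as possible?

Manhattan distance separates: Σwᵢ(|x−xᵢ|+|y−yᵢ|) = Σwᵢ|x−xᵢ| + Σwᵢ|y−yᵢ|, so x and y are optimised independently as 1-D weighted medians.
Total weight W = 1065; half = 532.5.
x-coordinate, sorted with cumulative weight:
  x=1 (N2, w=90) cum 90
  x=1 (N3, w=150) cum 240
  x=2 (N6, w=55) cum 295
  x=6 (N1, w=30) cum 325
  x=6 (N5, w=110) cum 435
  x=8 (N7, w=80) cum 515
  x=8 (N8, w=300) cum 815  ← median
  x=9 (N4, w=250) cum 1065
⇒ x* = 8
y-coordinate, sorted with cumulative weight:
  y=1 (N1, w=30) cum 30
  y=2 (N3, w=150) cum 180
  y=2 (N5, w=110) cum 290
  y=2 (N7, w=80) cum 370
  y=4 (N2, w=90) cum 460
  y=4 (N6, w=55) cum 515
  y=6 (N8, w=300) cum 815  ← median
  y=7 (N4, w=250) cum 1065
⇒ y* = 6

(8, 6)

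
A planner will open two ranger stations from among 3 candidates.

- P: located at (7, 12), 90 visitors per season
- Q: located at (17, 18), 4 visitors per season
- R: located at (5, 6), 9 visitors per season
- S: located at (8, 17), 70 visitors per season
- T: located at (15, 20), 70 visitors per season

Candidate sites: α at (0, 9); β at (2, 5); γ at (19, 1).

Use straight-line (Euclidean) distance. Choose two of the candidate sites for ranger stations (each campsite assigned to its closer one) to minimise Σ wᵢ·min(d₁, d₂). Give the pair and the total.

Evaluate every pair (each demand assigned to the nearer of the two):
  {α, β}: total = 2884.9
  {α, γ}: total = 2900.4
  {β, γ}: total = 3169.4
Best pair: {α, β} with total 2884.9.

{α, β}, total 2884.9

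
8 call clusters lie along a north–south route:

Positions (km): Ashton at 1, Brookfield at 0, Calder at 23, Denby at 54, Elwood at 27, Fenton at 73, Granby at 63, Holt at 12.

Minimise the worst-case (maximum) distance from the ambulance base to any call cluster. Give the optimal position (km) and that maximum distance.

location 36.5, max distance 36.5

The 1-center on a line is the midpoint of the two extreme points: leftmost at 0, rightmost at 73.
Optimal location = (0 + 73)/2 = 36.5; maximum distance = (73 − 0)/2 = 36.5.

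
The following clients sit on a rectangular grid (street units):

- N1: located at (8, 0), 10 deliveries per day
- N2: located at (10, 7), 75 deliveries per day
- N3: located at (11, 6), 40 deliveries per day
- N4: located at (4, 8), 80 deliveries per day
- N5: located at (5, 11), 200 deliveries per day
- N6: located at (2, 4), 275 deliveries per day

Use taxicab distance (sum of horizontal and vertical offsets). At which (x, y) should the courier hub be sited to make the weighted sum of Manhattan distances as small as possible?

(4, 7)

Manhattan distance separates: Σwᵢ(|x−xᵢ|+|y−yᵢ|) = Σwᵢ|x−xᵢ| + Σwᵢ|y−yᵢ|, so x and y are optimised independently as 1-D weighted medians.
Total weight W = 680; half = 340.
x-coordinate, sorted with cumulative weight:
  x=2 (N6, w=275) cum 275
  x=4 (N4, w=80) cum 355  ← median
  x=5 (N5, w=200) cum 555
  x=8 (N1, w=10) cum 565
  x=10 (N2, w=75) cum 640
  x=11 (N3, w=40) cum 680
⇒ x* = 4
y-coordinate, sorted with cumulative weight:
  y=0 (N1, w=10) cum 10
  y=4 (N6, w=275) cum 285
  y=6 (N3, w=40) cum 325
  y=7 (N2, w=75) cum 400  ← median
  y=8 (N4, w=80) cum 480
  y=11 (N5, w=200) cum 680
⇒ y* = 7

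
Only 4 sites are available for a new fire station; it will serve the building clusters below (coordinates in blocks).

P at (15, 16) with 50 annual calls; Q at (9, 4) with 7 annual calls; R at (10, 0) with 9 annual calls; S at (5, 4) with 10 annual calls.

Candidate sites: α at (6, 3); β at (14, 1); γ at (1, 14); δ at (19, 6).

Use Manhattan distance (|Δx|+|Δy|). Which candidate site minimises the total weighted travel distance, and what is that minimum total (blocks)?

β, total 1021 blocks

Total weighted distance at each candidate:
  α (6, 3): total = 1211
  β (14, 1): total = 1021
  γ (1, 14): total = 1273
  δ (19, 6): total = 1079
Minimum is at β with total 1021 blocks.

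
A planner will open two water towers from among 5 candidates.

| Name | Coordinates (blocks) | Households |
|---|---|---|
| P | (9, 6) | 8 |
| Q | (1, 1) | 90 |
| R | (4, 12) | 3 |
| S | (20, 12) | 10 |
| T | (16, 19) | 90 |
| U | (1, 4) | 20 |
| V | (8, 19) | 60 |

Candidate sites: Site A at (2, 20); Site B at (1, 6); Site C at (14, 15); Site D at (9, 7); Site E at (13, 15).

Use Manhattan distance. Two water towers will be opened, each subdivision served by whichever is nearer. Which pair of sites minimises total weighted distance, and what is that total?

Evaluate every pair (each demand assigned to the nearer of the two):
  {Site B, Site C}: total = 1811
  {Site B, Site E}: total = 1851
  {Site A, Site B}: total = 2601
  {Site C, Site D}: total = 2748
  {Site D, Site E}: total = 2788
  {Site B, Site D}: total = 3175
  {Site A, Site C}: total = 3332
  {Site A, Site E}: total = 3424
  {Site A, Site D}: total = 3448
  {Site C, Site E}: total = 4110
Best pair: {Site B, Site C} with total 1811.

{Site B, Site C}, total 1811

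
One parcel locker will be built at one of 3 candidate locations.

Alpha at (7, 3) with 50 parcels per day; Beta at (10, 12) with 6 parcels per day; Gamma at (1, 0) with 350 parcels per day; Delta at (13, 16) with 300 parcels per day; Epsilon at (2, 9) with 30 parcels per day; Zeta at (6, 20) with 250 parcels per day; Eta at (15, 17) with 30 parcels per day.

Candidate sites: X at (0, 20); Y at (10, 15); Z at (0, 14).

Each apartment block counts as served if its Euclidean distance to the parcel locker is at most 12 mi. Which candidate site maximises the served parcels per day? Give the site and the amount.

Y, covering 616

Coverage radius r = 12 mi; a point is covered iff (Δx)²+(Δy)² ≤ 12² = 144.
  X (0, 20): covers {Epsilon, Zeta} → 280
  Y (10, 15): covers {Beta, Delta, Epsilon, Zeta, Eta} → 616
  Z (0, 14): covers {Beta, Epsilon, Zeta} → 286
Maximum coverage at Y: 616 parcels per day.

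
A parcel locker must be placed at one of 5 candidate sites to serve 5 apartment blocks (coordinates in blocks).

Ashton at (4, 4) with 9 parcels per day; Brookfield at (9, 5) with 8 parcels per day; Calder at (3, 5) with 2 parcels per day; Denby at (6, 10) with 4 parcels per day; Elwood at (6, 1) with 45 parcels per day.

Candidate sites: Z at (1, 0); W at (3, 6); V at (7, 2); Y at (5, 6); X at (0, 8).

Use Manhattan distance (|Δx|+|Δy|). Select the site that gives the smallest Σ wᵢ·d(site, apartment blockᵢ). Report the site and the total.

Total weighted distance at each candidate:
  Z (1, 0): total = 511
  W (3, 6): total = 473
  V (7, 2): total = 225
  Y (5, 6): total = 363
  X (0, 8): total = 797
Minimum is at V with total 225 blocks.

V, total 225 blocks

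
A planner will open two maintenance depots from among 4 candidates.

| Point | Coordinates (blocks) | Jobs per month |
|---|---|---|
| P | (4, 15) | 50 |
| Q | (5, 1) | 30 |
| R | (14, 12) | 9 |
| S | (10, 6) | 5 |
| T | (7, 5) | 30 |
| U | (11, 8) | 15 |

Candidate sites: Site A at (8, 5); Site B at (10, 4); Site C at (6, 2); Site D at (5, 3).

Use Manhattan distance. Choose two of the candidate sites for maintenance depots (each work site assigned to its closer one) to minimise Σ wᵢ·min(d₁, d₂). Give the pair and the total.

Evaluate every pair (each demand assigned to the nearer of the two):
  {Site A, Site D}: total = 962
  {Site A, Site C}: total = 1012
  {Site B, Site D}: total = 1023
  {Site B, Site C}: total = 1123
  {Site A, Site B}: total = 1133
  {Site C, Site D}: total = 1197
Best pair: {Site A, Site D} with total 962.

{Site A, Site D}, total 962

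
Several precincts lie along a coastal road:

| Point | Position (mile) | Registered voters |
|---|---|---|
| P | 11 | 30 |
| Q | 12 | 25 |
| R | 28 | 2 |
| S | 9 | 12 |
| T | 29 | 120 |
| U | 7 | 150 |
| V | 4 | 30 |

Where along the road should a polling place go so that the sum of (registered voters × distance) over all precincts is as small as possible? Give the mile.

x = 9

For a sum of weighted absolute distances on a line, the optimum is the weighted median (not the mean). Total weight W = 369; half-weight = 184.5.
Sort by position and accumulate weight:
  mile 4 (V, w=30) → cum 30
  mile 7 (U, w=150) → cum 180
  mile 9 (S, w=12) → cum 192  ≥ 184.5 → median here
  mile 11 (P, w=30) → cum 222
  mile 12 (Q, w=25) → cum 247
  mile 28 (R, w=2) → cum 249
  mile 29 (T, w=120) → cum 369
Optimal location: mile 9.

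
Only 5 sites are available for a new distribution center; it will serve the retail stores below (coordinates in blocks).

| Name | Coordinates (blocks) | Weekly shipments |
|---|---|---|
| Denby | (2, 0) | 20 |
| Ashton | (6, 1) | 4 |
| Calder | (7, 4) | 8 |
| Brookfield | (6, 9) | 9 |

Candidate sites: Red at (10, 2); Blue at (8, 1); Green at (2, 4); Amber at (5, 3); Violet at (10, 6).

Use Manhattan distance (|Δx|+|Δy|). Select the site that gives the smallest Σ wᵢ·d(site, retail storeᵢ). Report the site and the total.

Amber, total 219 blocks

Total weighted distance at each candidate:
  Red (10, 2): total = 359
  Blue (8, 1): total = 270
  Green (2, 4): total = 229
  Amber (5, 3): total = 219
  Violet (10, 6): total = 419
Minimum is at Amber with total 219 blocks.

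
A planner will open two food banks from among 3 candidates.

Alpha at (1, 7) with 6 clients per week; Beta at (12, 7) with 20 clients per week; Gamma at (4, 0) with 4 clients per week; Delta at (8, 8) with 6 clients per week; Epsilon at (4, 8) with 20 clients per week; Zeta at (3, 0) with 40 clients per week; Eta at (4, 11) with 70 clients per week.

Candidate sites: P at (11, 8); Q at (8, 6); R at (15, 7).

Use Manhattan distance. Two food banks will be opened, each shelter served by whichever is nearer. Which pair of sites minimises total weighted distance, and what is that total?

{P, Q}, total 1330

Evaluate every pair (each demand assigned to the nearer of the two):
  {P, Q}: total = 1330
  {Q, R}: total = 1350
  {P, R}: total = 1664
Best pair: {P, Q} with total 1330.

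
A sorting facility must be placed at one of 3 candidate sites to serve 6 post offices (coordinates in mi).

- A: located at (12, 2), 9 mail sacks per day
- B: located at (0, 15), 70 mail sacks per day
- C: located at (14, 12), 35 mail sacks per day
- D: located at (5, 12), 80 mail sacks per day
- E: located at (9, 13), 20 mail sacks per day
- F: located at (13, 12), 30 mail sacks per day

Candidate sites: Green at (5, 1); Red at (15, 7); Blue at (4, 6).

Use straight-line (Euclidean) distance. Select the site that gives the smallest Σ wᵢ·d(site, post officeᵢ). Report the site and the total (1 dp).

Total weighted distance at each candidate:
  Green (5, 1): total = 3142.7
  Red (15, 7): total = 2646.6
  Blue (4, 6): total = 2161.3
Minimum is at Blue with total 2161.3 mi.

Blue, total 2161.3 mi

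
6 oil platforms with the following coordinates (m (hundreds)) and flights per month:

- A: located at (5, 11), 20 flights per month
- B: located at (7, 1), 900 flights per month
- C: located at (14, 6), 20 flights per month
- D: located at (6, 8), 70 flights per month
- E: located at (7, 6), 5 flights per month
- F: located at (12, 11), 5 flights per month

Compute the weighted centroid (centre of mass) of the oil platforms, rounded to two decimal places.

(7.05, 1.85)

The minimiser of Σwᵢ‖p−pᵢ‖² is the weighted centroid p* = (Σwᵢpᵢ)/(Σwᵢ).
Σwᵢ = 1020.
Σwᵢxᵢ = 20·5 + 900·7 + 20·14 + 70·6 + 5·7 + 5·12 = 7195.
Σwᵢyᵢ = 20·11 + 900·1 + 20·6 + 70·8 + 5·6 + 5·11 = 1885.
x* = 7195/1020 = 7.05, y* = 1885/1020 = 1.85.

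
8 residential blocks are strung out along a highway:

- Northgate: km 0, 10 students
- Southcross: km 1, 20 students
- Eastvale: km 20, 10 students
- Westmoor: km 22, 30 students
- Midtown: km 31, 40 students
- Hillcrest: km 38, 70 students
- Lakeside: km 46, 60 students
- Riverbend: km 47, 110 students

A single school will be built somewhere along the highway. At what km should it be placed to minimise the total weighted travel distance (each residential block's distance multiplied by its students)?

For a sum of weighted absolute distances on a line, the optimum is the weighted median (not the mean). Total weight W = 350; half-weight = 175.
Sort by position and accumulate weight:
  km 0 (Northgate, w=10) → cum 10
  km 1 (Southcross, w=20) → cum 30
  km 20 (Eastvale, w=10) → cum 40
  km 22 (Westmoor, w=30) → cum 70
  km 31 (Midtown, w=40) → cum 110
  km 38 (Hillcrest, w=70) → cum 180  ≥ 175 → median here
  km 46 (Lakeside, w=60) → cum 240
  km 47 (Riverbend, w=110) → cum 350
Optimal location: km 38.

x = 38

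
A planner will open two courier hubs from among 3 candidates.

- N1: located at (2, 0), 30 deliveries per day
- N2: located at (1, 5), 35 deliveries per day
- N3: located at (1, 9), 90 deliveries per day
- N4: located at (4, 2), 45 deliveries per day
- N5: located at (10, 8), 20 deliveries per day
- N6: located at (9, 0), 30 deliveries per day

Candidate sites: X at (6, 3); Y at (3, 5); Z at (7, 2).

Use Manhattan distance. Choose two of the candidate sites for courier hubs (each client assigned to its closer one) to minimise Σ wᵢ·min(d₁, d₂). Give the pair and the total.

{Y, Z}, total 1225

Evaluate every pair (each demand assigned to the nearer of the two):
  {Y, Z}: total = 1225
  {X, Y}: total = 1285
  {X, Z}: total = 1880
Best pair: {Y, Z} with total 1225.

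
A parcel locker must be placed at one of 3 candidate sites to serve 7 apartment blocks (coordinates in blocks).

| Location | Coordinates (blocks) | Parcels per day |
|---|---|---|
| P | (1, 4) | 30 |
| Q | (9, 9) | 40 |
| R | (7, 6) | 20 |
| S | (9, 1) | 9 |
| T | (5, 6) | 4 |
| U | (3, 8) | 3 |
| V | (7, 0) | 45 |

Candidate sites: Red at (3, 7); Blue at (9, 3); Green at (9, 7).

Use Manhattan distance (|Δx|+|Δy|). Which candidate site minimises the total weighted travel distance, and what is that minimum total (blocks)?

Blue, total 914 blocks

Total weighted distance at each candidate:
  Red (3, 7): total = 1188
  Blue (9, 3): total = 914
  Green (9, 7): total = 970
Minimum is at Blue with total 914 blocks.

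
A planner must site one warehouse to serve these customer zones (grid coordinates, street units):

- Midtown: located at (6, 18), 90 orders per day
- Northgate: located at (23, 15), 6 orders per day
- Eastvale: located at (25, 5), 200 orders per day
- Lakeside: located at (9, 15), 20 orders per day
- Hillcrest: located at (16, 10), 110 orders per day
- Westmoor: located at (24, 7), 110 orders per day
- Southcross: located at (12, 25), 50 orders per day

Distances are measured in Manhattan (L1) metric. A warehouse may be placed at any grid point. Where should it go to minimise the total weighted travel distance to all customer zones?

Manhattan distance separates: Σwᵢ(|x−xᵢ|+|y−yᵢ|) = Σwᵢ|x−xᵢ| + Σwᵢ|y−yᵢ|, so x and y are optimised independently as 1-D weighted medians.
Total weight W = 586; half = 293.
x-coordinate, sorted with cumulative weight:
  x=6 (Midtown, w=90) cum 90
  x=9 (Lakeside, w=20) cum 110
  x=12 (Southcross, w=50) cum 160
  x=16 (Hillcrest, w=110) cum 270
  x=23 (Northgate, w=6) cum 276
  x=24 (Westmoor, w=110) cum 386  ← median
  x=25 (Eastvale, w=200) cum 586
⇒ x* = 24
y-coordinate, sorted with cumulative weight:
  y=5 (Eastvale, w=200) cum 200
  y=7 (Westmoor, w=110) cum 310  ← median
  y=10 (Hillcrest, w=110) cum 420
  y=15 (Northgate, w=6) cum 426
  y=15 (Lakeside, w=20) cum 446
  y=18 (Midtown, w=90) cum 536
  y=25 (Southcross, w=50) cum 586
⇒ y* = 7

(24, 7)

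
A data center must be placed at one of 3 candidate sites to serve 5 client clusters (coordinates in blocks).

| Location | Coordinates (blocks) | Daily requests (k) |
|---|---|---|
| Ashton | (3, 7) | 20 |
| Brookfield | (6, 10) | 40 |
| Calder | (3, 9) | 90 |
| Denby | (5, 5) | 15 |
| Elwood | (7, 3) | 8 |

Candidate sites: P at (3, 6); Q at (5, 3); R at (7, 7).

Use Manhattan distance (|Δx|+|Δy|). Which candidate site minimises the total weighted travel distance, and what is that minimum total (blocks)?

P, total 671 blocks

Total weighted distance at each candidate:
  P (3, 6): total = 671
  Q (5, 3): total = 1206
  R (7, 7): total = 872
Minimum is at P with total 671 blocks.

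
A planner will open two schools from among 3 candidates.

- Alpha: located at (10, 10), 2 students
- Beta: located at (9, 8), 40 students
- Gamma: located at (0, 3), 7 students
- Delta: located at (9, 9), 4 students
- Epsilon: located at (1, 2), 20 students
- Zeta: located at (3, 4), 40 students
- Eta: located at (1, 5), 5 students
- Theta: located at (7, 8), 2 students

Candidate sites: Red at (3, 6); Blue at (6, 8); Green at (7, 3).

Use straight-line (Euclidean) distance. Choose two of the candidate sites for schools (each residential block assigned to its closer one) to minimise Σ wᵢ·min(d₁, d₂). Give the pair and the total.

{Red, Blue}, total 353.9

Evaluate every pair (each demand assigned to the nearer of the two):
  {Red, Blue}: total = 353.9
  {Red, Green}: total = 475.2
  {Blue, Green}: total = 508.3
Best pair: {Red, Blue} with total 353.9.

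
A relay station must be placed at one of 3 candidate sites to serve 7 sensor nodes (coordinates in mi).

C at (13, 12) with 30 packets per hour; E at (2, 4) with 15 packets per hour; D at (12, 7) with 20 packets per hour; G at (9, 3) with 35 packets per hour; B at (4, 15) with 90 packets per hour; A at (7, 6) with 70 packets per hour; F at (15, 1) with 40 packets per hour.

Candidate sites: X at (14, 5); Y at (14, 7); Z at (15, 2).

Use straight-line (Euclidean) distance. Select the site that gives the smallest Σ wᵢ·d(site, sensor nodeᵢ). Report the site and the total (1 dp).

Y, total 2493.5 mi

Total weighted distance at each candidate:
  X (14, 5): total = 2570.5
  Y (14, 7): total = 2493.5
  Z (15, 2): total = 3031.5
Minimum is at Y with total 2493.5 mi.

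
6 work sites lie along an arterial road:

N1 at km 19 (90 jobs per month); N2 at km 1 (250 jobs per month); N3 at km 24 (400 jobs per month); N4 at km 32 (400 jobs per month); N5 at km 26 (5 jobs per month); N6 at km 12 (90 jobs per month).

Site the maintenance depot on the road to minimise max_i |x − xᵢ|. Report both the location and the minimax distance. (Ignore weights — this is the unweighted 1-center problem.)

The 1-center on a line is the midpoint of the two extreme points: leftmost at 1, rightmost at 32.
Optimal location = (1 + 32)/2 = 16.5; maximum distance = (32 − 1)/2 = 15.5.

location 16.5, max distance 15.5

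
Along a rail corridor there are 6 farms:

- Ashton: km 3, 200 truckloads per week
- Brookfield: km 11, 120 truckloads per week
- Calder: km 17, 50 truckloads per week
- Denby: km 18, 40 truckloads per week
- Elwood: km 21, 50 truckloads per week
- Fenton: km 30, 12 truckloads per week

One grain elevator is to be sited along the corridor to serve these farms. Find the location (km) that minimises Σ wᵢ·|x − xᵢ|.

For a sum of weighted absolute distances on a line, the optimum is the weighted median (not the mean). Total weight W = 472; half-weight = 236.
Sort by position and accumulate weight:
  km 3 (Ashton, w=200) → cum 200
  km 11 (Brookfield, w=120) → cum 320  ≥ 236 → median here
  km 17 (Calder, w=50) → cum 370
  km 18 (Denby, w=40) → cum 410
  km 21 (Elwood, w=50) → cum 460
  km 30 (Fenton, w=12) → cum 472
Optimal location: km 11.

x = 11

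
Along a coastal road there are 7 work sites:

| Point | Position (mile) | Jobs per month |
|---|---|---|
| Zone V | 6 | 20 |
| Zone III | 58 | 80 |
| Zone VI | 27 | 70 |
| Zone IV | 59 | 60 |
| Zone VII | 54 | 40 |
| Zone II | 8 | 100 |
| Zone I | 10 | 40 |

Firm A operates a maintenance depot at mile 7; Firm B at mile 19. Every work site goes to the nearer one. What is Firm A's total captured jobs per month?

The indifferent point is the midpoint (7+19)/2 = 13; work sites left of it (closer to Firm A at 7) go to Firm A, those right go to Firm B.
  Zone V at 6 (w=20) → Firm A
  Zone II at 8 (w=100) → Firm A
  Zone I at 10 (w=40) → Firm A
  Zone VI at 27 (w=70) → Firm B
  Zone VII at 54 (w=40) → Firm B
  Zone III at 58 (w=80) → Firm B
  Zone IV at 59 (w=60) → Firm B
Firm A captures 160; Firm B captures 250.

160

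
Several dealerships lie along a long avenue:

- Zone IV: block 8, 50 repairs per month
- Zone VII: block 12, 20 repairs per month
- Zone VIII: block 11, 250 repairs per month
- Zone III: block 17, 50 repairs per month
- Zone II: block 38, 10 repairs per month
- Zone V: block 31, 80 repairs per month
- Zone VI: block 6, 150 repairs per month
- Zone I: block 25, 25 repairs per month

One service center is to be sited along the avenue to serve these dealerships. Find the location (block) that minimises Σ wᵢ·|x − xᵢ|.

For a sum of weighted absolute distances on a line, the optimum is the weighted median (not the mean). Total weight W = 635; half-weight = 317.5.
Sort by position and accumulate weight:
  block 6 (Zone VI, w=150) → cum 150
  block 8 (Zone IV, w=50) → cum 200
  block 11 (Zone VIII, w=250) → cum 450  ≥ 317.5 → median here
  block 12 (Zone VII, w=20) → cum 470
  block 17 (Zone III, w=50) → cum 520
  block 25 (Zone I, w=25) → cum 545
  block 31 (Zone V, w=80) → cum 625
  block 38 (Zone II, w=10) → cum 635
Optimal location: block 11.

x = 11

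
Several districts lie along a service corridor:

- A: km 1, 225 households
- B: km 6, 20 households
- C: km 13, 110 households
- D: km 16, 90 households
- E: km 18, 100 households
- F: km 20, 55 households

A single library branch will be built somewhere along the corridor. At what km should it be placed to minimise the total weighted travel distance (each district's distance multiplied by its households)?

For a sum of weighted absolute distances on a line, the optimum is the weighted median (not the mean). Total weight W = 600; half-weight = 300.
Sort by position and accumulate weight:
  km 1 (A, w=225) → cum 225
  km 6 (B, w=20) → cum 245
  km 13 (C, w=110) → cum 355  ≥ 300 → median here
  km 16 (D, w=90) → cum 445
  km 18 (E, w=100) → cum 545
  km 20 (F, w=55) → cum 600
Optimal location: km 13.

x = 13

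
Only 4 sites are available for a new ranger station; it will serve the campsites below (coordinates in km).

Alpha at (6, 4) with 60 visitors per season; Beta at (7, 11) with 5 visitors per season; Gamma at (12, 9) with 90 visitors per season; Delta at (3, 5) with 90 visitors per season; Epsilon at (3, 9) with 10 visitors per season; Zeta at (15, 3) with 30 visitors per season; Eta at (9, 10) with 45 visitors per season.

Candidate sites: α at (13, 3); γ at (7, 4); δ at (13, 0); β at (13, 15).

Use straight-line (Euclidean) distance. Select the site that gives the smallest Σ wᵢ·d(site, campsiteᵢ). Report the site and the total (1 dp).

γ, total 1693.0 km

Total weighted distance at each candidate:
  α (13, 3): total = 2479.0
  γ (7, 4): total = 1693.0
  δ (13, 0): total = 3095.0
  β (13, 15): total = 3408.3
Minimum is at γ with total 1693.0 km.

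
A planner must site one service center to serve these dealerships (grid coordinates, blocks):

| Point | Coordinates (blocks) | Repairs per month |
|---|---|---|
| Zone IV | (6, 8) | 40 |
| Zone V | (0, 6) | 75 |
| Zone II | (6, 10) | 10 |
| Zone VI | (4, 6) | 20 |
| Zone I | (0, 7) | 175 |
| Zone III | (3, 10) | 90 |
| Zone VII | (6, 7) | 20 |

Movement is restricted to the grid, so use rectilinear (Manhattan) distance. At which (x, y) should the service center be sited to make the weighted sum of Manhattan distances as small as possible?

Manhattan distance separates: Σwᵢ(|x−xᵢ|+|y−yᵢ|) = Σwᵢ|x−xᵢ| + Σwᵢ|y−yᵢ|, so x and y are optimised independently as 1-D weighted medians.
Total weight W = 430; half = 215.
x-coordinate, sorted with cumulative weight:
  x=0 (Zone V, w=75) cum 75
  x=0 (Zone I, w=175) cum 250  ← median
  x=3 (Zone III, w=90) cum 340
  x=4 (Zone VI, w=20) cum 360
  x=6 (Zone IV, w=40) cum 400
  x=6 (Zone II, w=10) cum 410
  x=6 (Zone VII, w=20) cum 430
⇒ x* = 0
y-coordinate, sorted with cumulative weight:
  y=6 (Zone V, w=75) cum 75
  y=6 (Zone VI, w=20) cum 95
  y=7 (Zone I, w=175) cum 270  ← median
  y=7 (Zone VII, w=20) cum 290
  y=8 (Zone IV, w=40) cum 330
  y=10 (Zone II, w=10) cum 340
  y=10 (Zone III, w=90) cum 430
⇒ y* = 7

(0, 7)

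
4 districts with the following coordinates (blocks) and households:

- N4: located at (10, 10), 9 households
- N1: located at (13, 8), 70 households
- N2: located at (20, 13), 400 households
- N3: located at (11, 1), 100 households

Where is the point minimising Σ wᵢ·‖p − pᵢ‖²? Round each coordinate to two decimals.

The minimiser of Σwᵢ‖p−pᵢ‖² is the weighted centroid p* = (Σwᵢpᵢ)/(Σwᵢ).
Σwᵢ = 579.
Σwᵢxᵢ = 9·10 + 70·13 + 400·20 + 100·11 = 10100.
Σwᵢyᵢ = 9·10 + 70·8 + 400·13 + 100·1 = 5950.
x* = 10100/579 = 17.44, y* = 5950/579 = 10.28.

(17.44, 10.28)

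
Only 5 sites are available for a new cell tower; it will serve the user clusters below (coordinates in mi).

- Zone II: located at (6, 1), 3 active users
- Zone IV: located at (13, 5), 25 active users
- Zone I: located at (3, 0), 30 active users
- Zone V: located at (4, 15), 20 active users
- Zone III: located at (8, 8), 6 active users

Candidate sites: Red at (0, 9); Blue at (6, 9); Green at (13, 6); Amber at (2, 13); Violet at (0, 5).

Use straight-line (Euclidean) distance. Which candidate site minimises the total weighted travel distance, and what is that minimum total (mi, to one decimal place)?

Blue, total 650.1 mi

Total weighted distance at each candidate:
  Red (0, 9): total = 847.2
  Blue (6, 9): total = 650.1
  Green (13, 6): total = 687.5
  Amber (2, 13): total = 872.6
  Violet (0, 5): total = 788.2
Minimum is at Blue with total 650.1 mi.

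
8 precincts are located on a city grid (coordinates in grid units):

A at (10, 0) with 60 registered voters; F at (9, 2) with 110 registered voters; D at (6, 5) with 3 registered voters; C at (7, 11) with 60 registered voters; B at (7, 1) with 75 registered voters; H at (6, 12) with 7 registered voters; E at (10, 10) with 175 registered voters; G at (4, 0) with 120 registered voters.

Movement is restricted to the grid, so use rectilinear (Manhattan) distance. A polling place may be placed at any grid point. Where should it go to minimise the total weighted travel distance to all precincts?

Manhattan distance separates: Σwᵢ(|x−xᵢ|+|y−yᵢ|) = Σwᵢ|x−xᵢ| + Σwᵢ|y−yᵢ|, so x and y are optimised independently as 1-D weighted medians.
Total weight W = 610; half = 305.
x-coordinate, sorted with cumulative weight:
  x=4 (G, w=120) cum 120
  x=6 (D, w=3) cum 123
  x=6 (H, w=7) cum 130
  x=7 (C, w=60) cum 190
  x=7 (B, w=75) cum 265
  x=9 (F, w=110) cum 375  ← median
  x=10 (A, w=60) cum 435
  x=10 (E, w=175) cum 610
⇒ x* = 9
y-coordinate, sorted with cumulative weight:
  y=0 (A, w=60) cum 60
  y=0 (G, w=120) cum 180
  y=1 (B, w=75) cum 255
  y=2 (F, w=110) cum 365  ← median
  y=5 (D, w=3) cum 368
  y=10 (E, w=175) cum 543
  y=11 (C, w=60) cum 603
  y=12 (H, w=7) cum 610
⇒ y* = 2

(9, 2)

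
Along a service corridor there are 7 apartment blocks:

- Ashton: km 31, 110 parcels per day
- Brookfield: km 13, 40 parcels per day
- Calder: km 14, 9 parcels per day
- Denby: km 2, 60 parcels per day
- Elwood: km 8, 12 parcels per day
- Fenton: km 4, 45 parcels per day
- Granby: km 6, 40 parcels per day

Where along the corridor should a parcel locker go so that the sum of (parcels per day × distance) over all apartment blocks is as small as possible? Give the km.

For a sum of weighted absolute distances on a line, the optimum is the weighted median (not the mean). Total weight W = 316; half-weight = 158.
Sort by position and accumulate weight:
  km 2 (Denby, w=60) → cum 60
  km 4 (Fenton, w=45) → cum 105
  km 6 (Granby, w=40) → cum 145
  km 8 (Elwood, w=12) → cum 157
  km 13 (Brookfield, w=40) → cum 197  ≥ 158 → median here
  km 14 (Calder, w=9) → cum 206
  km 31 (Ashton, w=110) → cum 316
Optimal location: km 13.

x = 13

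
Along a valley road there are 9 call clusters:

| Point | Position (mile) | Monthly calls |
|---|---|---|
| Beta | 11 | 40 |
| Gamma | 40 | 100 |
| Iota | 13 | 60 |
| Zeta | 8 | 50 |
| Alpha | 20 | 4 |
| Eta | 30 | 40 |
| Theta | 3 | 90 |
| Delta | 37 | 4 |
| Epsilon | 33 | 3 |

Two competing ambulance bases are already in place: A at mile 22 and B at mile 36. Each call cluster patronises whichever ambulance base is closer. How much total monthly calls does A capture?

244

The indifferent point is the midpoint (22+36)/2 = 29; call clusters left of it (closer to A at 22) go to A, those right go to B.
  Theta at 3 (w=90) → A
  Zeta at 8 (w=50) → A
  Beta at 11 (w=40) → A
  Iota at 13 (w=60) → A
  Alpha at 20 (w=4) → A
  Eta at 30 (w=40) → B
  Epsilon at 33 (w=3) → B
  Delta at 37 (w=4) → B
  Gamma at 40 (w=100) → B
A captures 244; B captures 147.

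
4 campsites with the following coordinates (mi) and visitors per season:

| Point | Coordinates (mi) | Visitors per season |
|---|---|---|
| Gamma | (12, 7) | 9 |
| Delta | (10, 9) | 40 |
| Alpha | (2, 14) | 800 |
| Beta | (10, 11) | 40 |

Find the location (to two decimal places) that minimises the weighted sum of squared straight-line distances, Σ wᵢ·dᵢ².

(2.82, 13.57)

The minimiser of Σwᵢ‖p−pᵢ‖² is the weighted centroid p* = (Σwᵢpᵢ)/(Σwᵢ).
Σwᵢ = 889.
Σwᵢxᵢ = 9·12 + 40·10 + 800·2 + 40·10 = 2508.
Σwᵢyᵢ = 9·7 + 40·9 + 800·14 + 40·11 = 12063.
x* = 2508/889 = 2.82, y* = 12063/889 = 13.57.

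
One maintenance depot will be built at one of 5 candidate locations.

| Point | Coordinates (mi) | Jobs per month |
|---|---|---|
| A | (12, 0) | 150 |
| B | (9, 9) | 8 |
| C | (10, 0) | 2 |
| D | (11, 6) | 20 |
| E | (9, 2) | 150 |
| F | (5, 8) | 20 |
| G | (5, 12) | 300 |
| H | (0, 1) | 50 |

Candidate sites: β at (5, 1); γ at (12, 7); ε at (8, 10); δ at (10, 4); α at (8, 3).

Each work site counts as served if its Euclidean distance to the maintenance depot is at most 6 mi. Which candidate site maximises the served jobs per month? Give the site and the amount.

ε, covering 348

Coverage radius r = 6 mi; a point is covered iff (Δx)²+(Δy)² ≤ 6² = 36.
  β (5, 1): covers {C, E, H} → 202
  γ (12, 7): covers {B, D, E} → 178
  ε (8, 10): covers {B, D, F, G} → 348
  δ (10, 4): covers {A, B, C, D, E} → 330
  α (8, 3): covers {A, C, D, E, F} → 342
Maximum coverage at ε: 348 jobs per month.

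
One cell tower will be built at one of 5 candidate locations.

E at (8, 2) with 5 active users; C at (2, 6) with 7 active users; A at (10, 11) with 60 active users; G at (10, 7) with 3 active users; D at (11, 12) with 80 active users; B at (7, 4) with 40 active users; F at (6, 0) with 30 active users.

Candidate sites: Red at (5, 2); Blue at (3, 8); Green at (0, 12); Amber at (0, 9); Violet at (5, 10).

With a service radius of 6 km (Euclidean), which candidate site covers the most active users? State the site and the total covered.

Red, covering 82

Coverage radius r = 6 km; a point is covered iff (Δx)²+(Δy)² ≤ 6² = 36.
  Red (5, 2): covers {E, C, B, F} → 82
  Blue (3, 8): covers {C, B} → 47
  Green (0, 12): covers {none} → 0
  Amber (0, 9): covers {C} → 7
  Violet (5, 10): covers {C, A, G} → 70
Maximum coverage at Red: 82 active users.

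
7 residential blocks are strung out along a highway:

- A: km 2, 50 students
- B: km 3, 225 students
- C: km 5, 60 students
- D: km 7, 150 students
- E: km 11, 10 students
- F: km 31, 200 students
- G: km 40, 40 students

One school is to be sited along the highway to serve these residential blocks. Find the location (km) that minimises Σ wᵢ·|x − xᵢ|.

For a sum of weighted absolute distances on a line, the optimum is the weighted median (not the mean). Total weight W = 735; half-weight = 367.5.
Sort by position and accumulate weight:
  km 2 (A, w=50) → cum 50
  km 3 (B, w=225) → cum 275
  km 5 (C, w=60) → cum 335
  km 7 (D, w=150) → cum 485  ≥ 367.5 → median here
  km 11 (E, w=10) → cum 495
  km 31 (F, w=200) → cum 695
  km 40 (G, w=40) → cum 735
Optimal location: km 7.

x = 7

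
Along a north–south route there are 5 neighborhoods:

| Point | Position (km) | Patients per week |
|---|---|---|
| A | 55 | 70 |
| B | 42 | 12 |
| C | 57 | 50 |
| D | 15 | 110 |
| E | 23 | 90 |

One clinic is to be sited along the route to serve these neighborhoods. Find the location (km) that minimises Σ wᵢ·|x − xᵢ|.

x = 23

For a sum of weighted absolute distances on a line, the optimum is the weighted median (not the mean). Total weight W = 332; half-weight = 166.
Sort by position and accumulate weight:
  km 15 (D, w=110) → cum 110
  km 23 (E, w=90) → cum 200  ≥ 166 → median here
  km 42 (B, w=12) → cum 212
  km 55 (A, w=70) → cum 282
  km 57 (C, w=50) → cum 332
Optimal location: km 23.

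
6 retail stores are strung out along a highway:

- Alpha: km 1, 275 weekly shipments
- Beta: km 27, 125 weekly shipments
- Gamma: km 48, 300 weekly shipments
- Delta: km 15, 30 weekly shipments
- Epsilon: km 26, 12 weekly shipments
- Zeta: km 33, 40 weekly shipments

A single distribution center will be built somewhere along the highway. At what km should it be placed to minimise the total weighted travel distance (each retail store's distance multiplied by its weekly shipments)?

For a sum of weighted absolute distances on a line, the optimum is the weighted median (not the mean). Total weight W = 782; half-weight = 391.
Sort by position and accumulate weight:
  km 1 (Alpha, w=275) → cum 275
  km 15 (Delta, w=30) → cum 305
  km 26 (Epsilon, w=12) → cum 317
  km 27 (Beta, w=125) → cum 442  ≥ 391 → median here
  km 33 (Zeta, w=40) → cum 482
  km 48 (Gamma, w=300) → cum 782
Optimal location: km 27.

x = 27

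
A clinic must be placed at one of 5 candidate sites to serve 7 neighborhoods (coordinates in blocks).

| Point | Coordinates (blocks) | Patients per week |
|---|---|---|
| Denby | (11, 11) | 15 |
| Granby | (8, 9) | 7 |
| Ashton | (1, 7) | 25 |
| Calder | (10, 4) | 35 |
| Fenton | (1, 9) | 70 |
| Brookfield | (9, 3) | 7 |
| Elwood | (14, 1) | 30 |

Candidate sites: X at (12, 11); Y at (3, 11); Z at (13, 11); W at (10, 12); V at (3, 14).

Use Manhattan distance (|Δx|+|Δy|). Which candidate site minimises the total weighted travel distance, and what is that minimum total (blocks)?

Total weighted distance at each candidate:
  X (12, 11): total = 2094
  Y (3, 11): total = 1817
  Z (13, 11): total = 2223
  W (10, 12): total = 2055
  V (3, 14): total = 2384
Minimum is at Y with total 1817 blocks.

Y, total 1817 blocks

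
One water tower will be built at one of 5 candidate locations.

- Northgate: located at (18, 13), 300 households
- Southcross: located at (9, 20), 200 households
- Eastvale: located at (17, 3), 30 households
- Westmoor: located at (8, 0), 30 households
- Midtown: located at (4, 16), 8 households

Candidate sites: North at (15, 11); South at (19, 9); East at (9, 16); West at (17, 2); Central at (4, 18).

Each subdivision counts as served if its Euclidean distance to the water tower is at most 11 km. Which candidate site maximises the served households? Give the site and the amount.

Coverage radius r = 11 km; a point is covered iff (Δx)²+(Δy)² ≤ 11² = 121.
  North (15, 11): covers {Northgate, Southcross, Eastvale} → 530
  South (19, 9): covers {Northgate, Eastvale} → 330
  East (9, 16): covers {Northgate, Southcross, Midtown} → 508
  West (17, 2): covers {Eastvale, Westmoor} → 60
  Central (4, 18): covers {Southcross, Midtown} → 208
Maximum coverage at North: 530 households.

North, covering 530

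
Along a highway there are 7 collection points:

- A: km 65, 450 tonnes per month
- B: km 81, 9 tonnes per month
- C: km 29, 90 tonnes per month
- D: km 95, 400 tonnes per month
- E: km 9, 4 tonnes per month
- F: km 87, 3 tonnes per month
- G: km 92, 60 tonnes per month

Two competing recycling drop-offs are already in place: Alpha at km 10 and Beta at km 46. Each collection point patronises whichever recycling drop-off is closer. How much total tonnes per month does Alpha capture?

The indifferent point is the midpoint (10+46)/2 = 28; collection points left of it (closer to Alpha at 10) go to Alpha, those right go to Beta.
  E at 9 (w=4) → Alpha
  C at 29 (w=90) → Beta
  A at 65 (w=450) → Beta
  B at 81 (w=9) → Beta
  F at 87 (w=3) → Beta
  G at 92 (w=60) → Beta
  D at 95 (w=400) → Beta
Alpha captures 4; Beta captures 1012.

4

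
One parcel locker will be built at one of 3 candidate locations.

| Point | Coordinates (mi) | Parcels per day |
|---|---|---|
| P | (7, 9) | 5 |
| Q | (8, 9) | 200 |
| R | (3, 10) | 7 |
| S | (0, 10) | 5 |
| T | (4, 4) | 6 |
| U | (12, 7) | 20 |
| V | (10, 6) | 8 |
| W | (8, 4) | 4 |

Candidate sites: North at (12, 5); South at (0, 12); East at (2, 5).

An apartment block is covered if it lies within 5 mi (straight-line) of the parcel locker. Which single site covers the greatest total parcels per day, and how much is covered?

North, covering 32

Coverage radius r = 5 mi; a point is covered iff (Δx)²+(Δy)² ≤ 5² = 25.
  North (12, 5): covers {U, V, W} → 32
  South (0, 12): covers {R, S} → 12
  East (2, 5): covers {T} → 6
Maximum coverage at North: 32 parcels per day.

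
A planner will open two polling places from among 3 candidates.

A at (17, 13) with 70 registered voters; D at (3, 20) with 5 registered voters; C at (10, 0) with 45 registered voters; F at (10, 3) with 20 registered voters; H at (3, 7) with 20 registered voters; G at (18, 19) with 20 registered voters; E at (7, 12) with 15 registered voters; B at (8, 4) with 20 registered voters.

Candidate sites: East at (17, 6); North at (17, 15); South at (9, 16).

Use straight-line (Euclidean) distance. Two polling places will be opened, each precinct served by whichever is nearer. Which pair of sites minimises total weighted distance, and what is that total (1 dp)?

{East, North}, total 1485.7

Evaluate every pair (each demand assigned to the nearer of the two):
  {East, North}: total = 1485.7
  {East, South}: total = 1750.8
  {North, South}: total = 1764.9
Best pair: {East, North} with total 1485.7.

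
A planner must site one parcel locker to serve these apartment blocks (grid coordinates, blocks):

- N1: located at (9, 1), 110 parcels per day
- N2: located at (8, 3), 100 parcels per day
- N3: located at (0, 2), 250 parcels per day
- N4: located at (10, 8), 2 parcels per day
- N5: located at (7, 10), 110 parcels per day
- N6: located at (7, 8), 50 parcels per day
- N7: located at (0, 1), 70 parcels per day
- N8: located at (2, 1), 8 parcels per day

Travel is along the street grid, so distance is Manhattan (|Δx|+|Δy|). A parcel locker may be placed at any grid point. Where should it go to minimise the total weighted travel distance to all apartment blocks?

(7, 2)

Manhattan distance separates: Σwᵢ(|x−xᵢ|+|y−yᵢ|) = Σwᵢ|x−xᵢ| + Σwᵢ|y−yᵢ|, so x and y are optimised independently as 1-D weighted medians.
Total weight W = 700; half = 350.
x-coordinate, sorted with cumulative weight:
  x=0 (N3, w=250) cum 250
  x=0 (N7, w=70) cum 320
  x=2 (N8, w=8) cum 328
  x=7 (N5, w=110) cum 438  ← median
  x=7 (N6, w=50) cum 488
  x=8 (N2, w=100) cum 588
  x=9 (N1, w=110) cum 698
  x=10 (N4, w=2) cum 700
⇒ x* = 7
y-coordinate, sorted with cumulative weight:
  y=1 (N1, w=110) cum 110
  y=1 (N7, w=70) cum 180
  y=1 (N8, w=8) cum 188
  y=2 (N3, w=250) cum 438  ← median
  y=3 (N2, w=100) cum 538
  y=8 (N4, w=2) cum 540
  y=8 (N6, w=50) cum 590
  y=10 (N5, w=110) cum 700
⇒ y* = 2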